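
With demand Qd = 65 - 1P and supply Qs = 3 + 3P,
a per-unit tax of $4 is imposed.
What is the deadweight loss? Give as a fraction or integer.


Pre-tax equilibrium quantity: Q* = 99/2
Post-tax equilibrium quantity: Q_tax = 93/2
Reduction in quantity: Q* - Q_tax = 3
DWL = (1/2) * tax * (Q* - Q_tax)
DWL = (1/2) * 4 * 3 = 6

6


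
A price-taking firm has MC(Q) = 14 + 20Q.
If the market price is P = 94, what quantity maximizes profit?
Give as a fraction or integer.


In perfect competition, profit is maximized where P = MC.
94 = 14 + 20Q
80 = 20Q
Q* = 80/20 = 4

4


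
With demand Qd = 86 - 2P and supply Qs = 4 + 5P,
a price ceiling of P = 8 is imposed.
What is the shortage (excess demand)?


At P = 8:
Qd = 86 - 2*8 = 70
Qs = 4 + 5*8 = 44
Shortage = Qd - Qs = 70 - 44 = 26

26


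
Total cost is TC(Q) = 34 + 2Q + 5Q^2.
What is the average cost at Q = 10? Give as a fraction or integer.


TC(10) = 34 + 2*10 + 5*10^2
TC(10) = 34 + 20 + 500 = 554
AC = TC/Q = 554/10 = 277/5

277/5


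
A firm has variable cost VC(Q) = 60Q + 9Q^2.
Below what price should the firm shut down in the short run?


AVC(Q) = VC(Q)/Q = 60 + 9Q
AVC is increasing in Q, so minimum AVC is at Q -> 0+.
Min AVC = 60
The firm should shut down if P < 60.

60


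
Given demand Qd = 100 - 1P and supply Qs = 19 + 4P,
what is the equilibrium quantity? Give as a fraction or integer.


First find equilibrium price:
100 - 1P = 19 + 4P
P* = 81/5 = 81/5
Then substitute into demand:
Q* = 100 - 1 * 81/5 = 419/5

419/5


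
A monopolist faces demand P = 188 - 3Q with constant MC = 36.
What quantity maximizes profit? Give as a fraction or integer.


TR = P*Q = (188 - 3Q)Q = 188Q - 3Q^2
MR = dTR/dQ = 188 - 6Q
Set MR = MC:
188 - 6Q = 36
152 = 6Q
Q* = 152/6 = 76/3

76/3


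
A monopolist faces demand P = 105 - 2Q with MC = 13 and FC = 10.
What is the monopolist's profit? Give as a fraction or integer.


MR = MC: 105 - 4Q = 13
Q* = 23
P* = 105 - 2*23 = 59
Profit = (P* - MC)*Q* - FC
= (59 - 13)*23 - 10
= 46*23 - 10
= 1058 - 10 = 1048

1048


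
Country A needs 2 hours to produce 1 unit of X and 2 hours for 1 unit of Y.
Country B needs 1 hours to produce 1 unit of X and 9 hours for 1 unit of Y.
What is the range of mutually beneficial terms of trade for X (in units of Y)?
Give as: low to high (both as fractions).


Opportunity cost of X for Country A = hours_X / hours_Y = 2/2 = 1 units of Y
Opportunity cost of X for Country B = hours_X / hours_Y = 1/9 = 1/9 units of Y
Terms of trade must be between the two opportunity costs.
Range: 1/9 to 1

1/9 to 1


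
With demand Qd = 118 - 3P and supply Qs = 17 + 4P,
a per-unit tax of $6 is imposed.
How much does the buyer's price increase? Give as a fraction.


With a per-unit tax, the buyer's price increase depends on relative slopes.
Supply slope: d = 4, Demand slope: b = 3
Buyer's price increase = d * tax / (b + d)
= 4 * 6 / (3 + 4)
= 24 / 7 = 24/7

24/7


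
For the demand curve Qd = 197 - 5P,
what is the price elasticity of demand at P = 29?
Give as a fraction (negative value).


dQ/dP = -5
At P = 29: Q = 197 - 5*29 = 52
E = (dQ/dP)(P/Q) = (-5)(29/52) = -145/52

-145/52


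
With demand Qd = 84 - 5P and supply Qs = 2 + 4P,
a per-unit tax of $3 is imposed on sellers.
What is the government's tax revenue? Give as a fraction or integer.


With tax on sellers, new supply: Qs' = 2 + 4(P - 3)
= 4P - 10
New equilibrium quantity:
Q_new = 286/9
Tax revenue = tax * Q_new = 3 * 286/9 = 286/3

286/3


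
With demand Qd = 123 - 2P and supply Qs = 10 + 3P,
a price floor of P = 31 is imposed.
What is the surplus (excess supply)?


At P = 31:
Qd = 123 - 2*31 = 61
Qs = 10 + 3*31 = 103
Surplus = Qs - Qd = 103 - 61 = 42

42


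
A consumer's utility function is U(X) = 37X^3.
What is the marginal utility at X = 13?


MU = dU/dX = 37*3*X^(3-1)
MU = 111*X^2
At X = 13:
MU = 111 * 13^2
MU = 111 * 169 = 18759

18759


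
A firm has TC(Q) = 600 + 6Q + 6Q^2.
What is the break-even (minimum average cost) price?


AC(Q) = 600/Q + 6 + 6Q
To minimize: dAC/dQ = -600/Q^2 + 6 = 0
Q^2 = 600/6 = 100
Q* = 10
Min AC = 600/10 + 6 + 6*10
Min AC = 60 + 6 + 60 = 126

126


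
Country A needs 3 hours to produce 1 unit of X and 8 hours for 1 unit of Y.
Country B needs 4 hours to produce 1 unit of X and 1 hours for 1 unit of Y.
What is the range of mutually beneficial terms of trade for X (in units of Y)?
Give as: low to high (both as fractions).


Opportunity cost of X for Country A = hours_X / hours_Y = 3/8 = 3/8 units of Y
Opportunity cost of X for Country B = hours_X / hours_Y = 4/1 = 4 units of Y
Terms of trade must be between the two opportunity costs.
Range: 3/8 to 4

3/8 to 4


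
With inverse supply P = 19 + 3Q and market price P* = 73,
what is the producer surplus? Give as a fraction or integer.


Minimum supply price (at Q=0): P_min = 19
Quantity supplied at P* = 73:
Q* = (73 - 19)/3 = 18
PS = (1/2) * Q* * (P* - P_min)
PS = (1/2) * 18 * (73 - 19)
PS = (1/2) * 18 * 54 = 486

486


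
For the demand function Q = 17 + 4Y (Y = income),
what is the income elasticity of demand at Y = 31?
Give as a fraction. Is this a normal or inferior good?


dQ/dY = 4
At Y = 31: Q = 17 + 4*31 = 141
Ey = (dQ/dY)(Y/Q) = 4 * 31 / 141 = 124/141
Since Ey > 0, this is a normal good.

124/141 (normal good)


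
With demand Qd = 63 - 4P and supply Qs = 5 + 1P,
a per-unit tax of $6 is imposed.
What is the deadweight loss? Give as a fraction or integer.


Pre-tax equilibrium quantity: Q* = 83/5
Post-tax equilibrium quantity: Q_tax = 59/5
Reduction in quantity: Q* - Q_tax = 24/5
DWL = (1/2) * tax * (Q* - Q_tax)
DWL = (1/2) * 6 * 24/5 = 72/5

72/5


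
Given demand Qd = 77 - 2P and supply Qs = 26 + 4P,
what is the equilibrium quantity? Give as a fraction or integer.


First find equilibrium price:
77 - 2P = 26 + 4P
P* = 51/6 = 17/2
Then substitute into demand:
Q* = 77 - 2 * 17/2 = 60

60


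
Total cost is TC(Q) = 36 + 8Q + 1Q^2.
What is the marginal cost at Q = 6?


MC = dTC/dQ = 8 + 2*1*Q
At Q = 6:
MC = 8 + 2*6
MC = 8 + 12 = 20

20


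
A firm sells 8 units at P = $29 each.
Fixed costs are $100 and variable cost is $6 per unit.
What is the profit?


Total Revenue = P * Q = 29 * 8 = $232
Total Cost = FC + VC*Q = 100 + 6*8 = $148
Profit = TR - TC = 232 - 148 = $84

$84


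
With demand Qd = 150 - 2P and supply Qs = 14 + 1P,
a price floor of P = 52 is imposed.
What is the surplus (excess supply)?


At P = 52:
Qd = 150 - 2*52 = 46
Qs = 14 + 1*52 = 66
Surplus = Qs - Qd = 66 - 46 = 20

20


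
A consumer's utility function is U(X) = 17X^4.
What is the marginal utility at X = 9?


MU = dU/dX = 17*4*X^(4-1)
MU = 68*X^3
At X = 9:
MU = 68 * 9^3
MU = 68 * 729 = 49572

49572


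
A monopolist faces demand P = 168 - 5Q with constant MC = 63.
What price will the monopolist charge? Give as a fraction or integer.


MR = 168 - 10Q
Set MR = MC: 168 - 10Q = 63
Q* = 21/2
Substitute into demand:
P* = 168 - 5*21/2 = 231/2

231/2


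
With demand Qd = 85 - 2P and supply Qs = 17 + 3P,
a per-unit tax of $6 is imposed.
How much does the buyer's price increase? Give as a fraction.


With a per-unit tax, the buyer's price increase depends on relative slopes.
Supply slope: d = 3, Demand slope: b = 2
Buyer's price increase = d * tax / (b + d)
= 3 * 6 / (2 + 3)
= 18 / 5 = 18/5

18/5


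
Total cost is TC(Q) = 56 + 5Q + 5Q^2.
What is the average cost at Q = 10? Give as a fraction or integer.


TC(10) = 56 + 5*10 + 5*10^2
TC(10) = 56 + 50 + 500 = 606
AC = TC/Q = 606/10 = 303/5

303/5


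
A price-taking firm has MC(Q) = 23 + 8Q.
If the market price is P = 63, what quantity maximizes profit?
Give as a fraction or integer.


In perfect competition, profit is maximized where P = MC.
63 = 23 + 8Q
40 = 8Q
Q* = 40/8 = 5

5


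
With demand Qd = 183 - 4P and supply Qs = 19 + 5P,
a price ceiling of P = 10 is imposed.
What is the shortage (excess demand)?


At P = 10:
Qd = 183 - 4*10 = 143
Qs = 19 + 5*10 = 69
Shortage = Qd - Qs = 143 - 69 = 74

74


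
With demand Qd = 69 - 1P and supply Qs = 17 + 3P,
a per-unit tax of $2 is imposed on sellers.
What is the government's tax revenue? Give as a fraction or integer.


With tax on sellers, new supply: Qs' = 17 + 3(P - 2)
= 11 + 3P
New equilibrium quantity:
Q_new = 109/2
Tax revenue = tax * Q_new = 2 * 109/2 = 109

109


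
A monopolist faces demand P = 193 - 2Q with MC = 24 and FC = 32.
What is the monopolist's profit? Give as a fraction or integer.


MR = MC: 193 - 4Q = 24
Q* = 169/4
P* = 193 - 2*169/4 = 217/2
Profit = (P* - MC)*Q* - FC
= (217/2 - 24)*169/4 - 32
= 169/2*169/4 - 32
= 28561/8 - 32 = 28305/8

28305/8


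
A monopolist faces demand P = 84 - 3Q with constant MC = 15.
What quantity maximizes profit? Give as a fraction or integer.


TR = P*Q = (84 - 3Q)Q = 84Q - 3Q^2
MR = dTR/dQ = 84 - 6Q
Set MR = MC:
84 - 6Q = 15
69 = 6Q
Q* = 69/6 = 23/2

23/2


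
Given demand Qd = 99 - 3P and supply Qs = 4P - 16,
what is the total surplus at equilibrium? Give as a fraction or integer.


Find equilibrium: 99 - 3P = 4P - 16
99 + 16 = 7P
P* = 115/7 = 115/7
Q* = 4*115/7 - 16 = 348/7
Inverse demand: P = 33 - Q/3, so P_max = 33
Inverse supply: P = 4 + Q/4, so P_min = 4
CS = (1/2) * 348/7 * (33 - 115/7) = 20184/49
PS = (1/2) * 348/7 * (115/7 - 4) = 15138/49
TS = CS + PS = 20184/49 + 15138/49 = 5046/7

5046/7


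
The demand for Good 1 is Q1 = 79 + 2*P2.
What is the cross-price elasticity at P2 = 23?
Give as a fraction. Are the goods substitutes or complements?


dQ1/dP2 = 2
At P2 = 23: Q1 = 79 + 2*23 = 125
Exy = (dQ1/dP2)(P2/Q1) = 2 * 23 / 125 = 46/125
Since Exy > 0, the goods are substitutes.

46/125 (substitutes)


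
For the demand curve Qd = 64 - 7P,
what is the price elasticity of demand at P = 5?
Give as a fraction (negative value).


dQ/dP = -7
At P = 5: Q = 64 - 7*5 = 29
E = (dQ/dP)(P/Q) = (-7)(5/29) = -35/29

-35/29


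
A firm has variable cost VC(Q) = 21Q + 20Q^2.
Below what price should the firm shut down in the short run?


AVC(Q) = VC(Q)/Q = 21 + 20Q
AVC is increasing in Q, so minimum AVC is at Q -> 0+.
Min AVC = 21
The firm should shut down if P < 21.

21


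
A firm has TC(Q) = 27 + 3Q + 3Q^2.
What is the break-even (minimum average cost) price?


AC(Q) = 27/Q + 3 + 3Q
To minimize: dAC/dQ = -27/Q^2 + 3 = 0
Q^2 = 27/3 = 9
Q* = 3
Min AC = 27/3 + 3 + 3*3
Min AC = 9 + 3 + 9 = 21

21


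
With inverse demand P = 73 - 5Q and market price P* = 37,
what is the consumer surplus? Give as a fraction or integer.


Maximum willingness to pay (at Q=0): P_max = 73
Quantity demanded at P* = 37:
Q* = (73 - 37)/5 = 36/5
CS = (1/2) * Q* * (P_max - P*)
CS = (1/2) * 36/5 * (73 - 37)
CS = (1/2) * 36/5 * 36 = 648/5

648/5


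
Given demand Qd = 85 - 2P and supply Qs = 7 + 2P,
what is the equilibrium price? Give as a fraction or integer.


At equilibrium, Qd = Qs.
85 - 2P = 7 + 2P
85 - 7 = 2P + 2P
78 = 4P
P* = 78/4 = 39/2

39/2


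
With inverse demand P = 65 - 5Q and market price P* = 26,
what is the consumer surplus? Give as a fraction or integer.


Maximum willingness to pay (at Q=0): P_max = 65
Quantity demanded at P* = 26:
Q* = (65 - 26)/5 = 39/5
CS = (1/2) * Q* * (P_max - P*)
CS = (1/2) * 39/5 * (65 - 26)
CS = (1/2) * 39/5 * 39 = 1521/10

1521/10


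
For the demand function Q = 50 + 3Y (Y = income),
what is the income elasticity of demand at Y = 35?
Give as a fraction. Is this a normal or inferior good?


dQ/dY = 3
At Y = 35: Q = 50 + 3*35 = 155
Ey = (dQ/dY)(Y/Q) = 3 * 35 / 155 = 21/31
Since Ey > 0, this is a normal good.

21/31 (normal good)


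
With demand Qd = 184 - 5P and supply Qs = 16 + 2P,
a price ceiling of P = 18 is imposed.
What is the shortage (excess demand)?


At P = 18:
Qd = 184 - 5*18 = 94
Qs = 16 + 2*18 = 52
Shortage = Qd - Qs = 94 - 52 = 42

42


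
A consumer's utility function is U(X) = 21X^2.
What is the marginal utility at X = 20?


MU = dU/dX = 21*2*X^(2-1)
MU = 42*X^1
At X = 20:
MU = 42 * 20^1
MU = 42 * 20 = 840

840


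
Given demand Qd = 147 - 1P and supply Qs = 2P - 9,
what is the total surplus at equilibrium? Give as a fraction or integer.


Find equilibrium: 147 - 1P = 2P - 9
147 + 9 = 3P
P* = 156/3 = 52
Q* = 2*52 - 9 = 95
Inverse demand: P = 147 - Q/1, so P_max = 147
Inverse supply: P = 9/2 + Q/2, so P_min = 9/2
CS = (1/2) * 95 * (147 - 52) = 9025/2
PS = (1/2) * 95 * (52 - 9/2) = 9025/4
TS = CS + PS = 9025/2 + 9025/4 = 27075/4

27075/4


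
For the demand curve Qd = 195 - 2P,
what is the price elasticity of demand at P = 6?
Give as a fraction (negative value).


dQ/dP = -2
At P = 6: Q = 195 - 2*6 = 183
E = (dQ/dP)(P/Q) = (-2)(6/183) = -4/61

-4/61


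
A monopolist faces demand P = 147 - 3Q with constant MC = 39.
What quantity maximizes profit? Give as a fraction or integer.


TR = P*Q = (147 - 3Q)Q = 147Q - 3Q^2
MR = dTR/dQ = 147 - 6Q
Set MR = MC:
147 - 6Q = 39
108 = 6Q
Q* = 108/6 = 18

18


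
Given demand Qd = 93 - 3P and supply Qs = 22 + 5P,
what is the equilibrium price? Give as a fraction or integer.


At equilibrium, Qd = Qs.
93 - 3P = 22 + 5P
93 - 22 = 3P + 5P
71 = 8P
P* = 71/8 = 71/8

71/8


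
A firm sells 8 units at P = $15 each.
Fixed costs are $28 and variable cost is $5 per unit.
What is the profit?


Total Revenue = P * Q = 15 * 8 = $120
Total Cost = FC + VC*Q = 28 + 5*8 = $68
Profit = TR - TC = 120 - 68 = $52

$52


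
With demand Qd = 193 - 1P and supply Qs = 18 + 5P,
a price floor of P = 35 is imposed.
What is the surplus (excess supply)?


At P = 35:
Qd = 193 - 1*35 = 158
Qs = 18 + 5*35 = 193
Surplus = Qs - Qd = 193 - 158 = 35

35


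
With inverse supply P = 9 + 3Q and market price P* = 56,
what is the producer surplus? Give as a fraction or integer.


Minimum supply price (at Q=0): P_min = 9
Quantity supplied at P* = 56:
Q* = (56 - 9)/3 = 47/3
PS = (1/2) * Q* * (P* - P_min)
PS = (1/2) * 47/3 * (56 - 9)
PS = (1/2) * 47/3 * 47 = 2209/6

2209/6


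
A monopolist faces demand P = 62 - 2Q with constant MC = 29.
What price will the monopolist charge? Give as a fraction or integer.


MR = 62 - 4Q
Set MR = MC: 62 - 4Q = 29
Q* = 33/4
Substitute into demand:
P* = 62 - 2*33/4 = 91/2

91/2


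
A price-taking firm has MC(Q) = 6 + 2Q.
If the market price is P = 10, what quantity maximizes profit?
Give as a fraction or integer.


In perfect competition, profit is maximized where P = MC.
10 = 6 + 2Q
4 = 2Q
Q* = 4/2 = 2

2


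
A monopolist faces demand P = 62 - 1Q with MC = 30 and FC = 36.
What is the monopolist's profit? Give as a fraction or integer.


MR = MC: 62 - 2Q = 30
Q* = 16
P* = 62 - 1*16 = 46
Profit = (P* - MC)*Q* - FC
= (46 - 30)*16 - 36
= 16*16 - 36
= 256 - 36 = 220

220


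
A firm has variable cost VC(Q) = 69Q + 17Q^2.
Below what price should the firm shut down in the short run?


AVC(Q) = VC(Q)/Q = 69 + 17Q
AVC is increasing in Q, so minimum AVC is at Q -> 0+.
Min AVC = 69
The firm should shut down if P < 69.

69


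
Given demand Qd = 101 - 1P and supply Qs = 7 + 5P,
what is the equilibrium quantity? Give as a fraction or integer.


First find equilibrium price:
101 - 1P = 7 + 5P
P* = 94/6 = 47/3
Then substitute into demand:
Q* = 101 - 1 * 47/3 = 256/3

256/3


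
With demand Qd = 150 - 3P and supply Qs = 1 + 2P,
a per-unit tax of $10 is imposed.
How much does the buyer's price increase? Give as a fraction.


With a per-unit tax, the buyer's price increase depends on relative slopes.
Supply slope: d = 2, Demand slope: b = 3
Buyer's price increase = d * tax / (b + d)
= 2 * 10 / (3 + 2)
= 20 / 5 = 4

4


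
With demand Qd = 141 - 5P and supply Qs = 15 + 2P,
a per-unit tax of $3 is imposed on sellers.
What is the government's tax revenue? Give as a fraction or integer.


With tax on sellers, new supply: Qs' = 15 + 2(P - 3)
= 9 + 2P
New equilibrium quantity:
Q_new = 327/7
Tax revenue = tax * Q_new = 3 * 327/7 = 981/7

981/7


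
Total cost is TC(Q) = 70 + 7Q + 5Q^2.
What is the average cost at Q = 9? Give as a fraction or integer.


TC(9) = 70 + 7*9 + 5*9^2
TC(9) = 70 + 63 + 405 = 538
AC = TC/Q = 538/9 = 538/9

538/9


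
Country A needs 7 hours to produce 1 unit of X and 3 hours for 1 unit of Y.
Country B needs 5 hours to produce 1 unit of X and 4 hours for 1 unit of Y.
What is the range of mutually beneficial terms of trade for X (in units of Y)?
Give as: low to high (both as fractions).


Opportunity cost of X for Country A = hours_X / hours_Y = 7/3 = 7/3 units of Y
Opportunity cost of X for Country B = hours_X / hours_Y = 5/4 = 5/4 units of Y
Terms of trade must be between the two opportunity costs.
Range: 5/4 to 7/3

5/4 to 7/3


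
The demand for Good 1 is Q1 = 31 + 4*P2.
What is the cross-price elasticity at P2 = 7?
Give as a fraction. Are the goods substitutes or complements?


dQ1/dP2 = 4
At P2 = 7: Q1 = 31 + 4*7 = 59
Exy = (dQ1/dP2)(P2/Q1) = 4 * 7 / 59 = 28/59
Since Exy > 0, the goods are substitutes.

28/59 (substitutes)


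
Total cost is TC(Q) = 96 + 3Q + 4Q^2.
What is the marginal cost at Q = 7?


MC = dTC/dQ = 3 + 2*4*Q
At Q = 7:
MC = 3 + 8*7
MC = 3 + 56 = 59

59


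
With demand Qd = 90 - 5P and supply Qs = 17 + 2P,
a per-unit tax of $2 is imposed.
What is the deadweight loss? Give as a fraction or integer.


Pre-tax equilibrium quantity: Q* = 265/7
Post-tax equilibrium quantity: Q_tax = 35
Reduction in quantity: Q* - Q_tax = 20/7
DWL = (1/2) * tax * (Q* - Q_tax)
DWL = (1/2) * 2 * 20/7 = 20/7

20/7


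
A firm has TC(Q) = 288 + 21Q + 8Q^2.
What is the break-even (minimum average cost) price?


AC(Q) = 288/Q + 21 + 8Q
To minimize: dAC/dQ = -288/Q^2 + 8 = 0
Q^2 = 288/8 = 36
Q* = 6
Min AC = 288/6 + 21 + 8*6
Min AC = 48 + 21 + 48 = 117

117


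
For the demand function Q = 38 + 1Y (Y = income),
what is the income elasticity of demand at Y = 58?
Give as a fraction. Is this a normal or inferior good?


dQ/dY = 1
At Y = 58: Q = 38 + 1*58 = 96
Ey = (dQ/dY)(Y/Q) = 1 * 58 / 96 = 29/48
Since Ey > 0, this is a normal good.

29/48 (normal good)


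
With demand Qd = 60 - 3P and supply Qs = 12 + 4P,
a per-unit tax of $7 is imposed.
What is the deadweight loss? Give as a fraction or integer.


Pre-tax equilibrium quantity: Q* = 276/7
Post-tax equilibrium quantity: Q_tax = 192/7
Reduction in quantity: Q* - Q_tax = 12
DWL = (1/2) * tax * (Q* - Q_tax)
DWL = (1/2) * 7 * 12 = 42

42


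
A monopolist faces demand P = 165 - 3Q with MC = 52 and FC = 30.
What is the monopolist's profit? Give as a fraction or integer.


MR = MC: 165 - 6Q = 52
Q* = 113/6
P* = 165 - 3*113/6 = 217/2
Profit = (P* - MC)*Q* - FC
= (217/2 - 52)*113/6 - 30
= 113/2*113/6 - 30
= 12769/12 - 30 = 12409/12

12409/12


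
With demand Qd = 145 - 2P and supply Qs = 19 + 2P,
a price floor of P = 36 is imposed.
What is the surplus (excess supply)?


At P = 36:
Qd = 145 - 2*36 = 73
Qs = 19 + 2*36 = 91
Surplus = Qs - Qd = 91 - 73 = 18

18


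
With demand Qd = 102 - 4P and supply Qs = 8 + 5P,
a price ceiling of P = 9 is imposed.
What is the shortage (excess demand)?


At P = 9:
Qd = 102 - 4*9 = 66
Qs = 8 + 5*9 = 53
Shortage = Qd - Qs = 66 - 53 = 13

13


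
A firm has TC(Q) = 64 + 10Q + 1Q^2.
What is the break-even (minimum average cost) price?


AC(Q) = 64/Q + 10 + 1Q
To minimize: dAC/dQ = -64/Q^2 + 1 = 0
Q^2 = 64/1 = 64
Q* = 8
Min AC = 64/8 + 10 + 1*8
Min AC = 8 + 10 + 8 = 26

26


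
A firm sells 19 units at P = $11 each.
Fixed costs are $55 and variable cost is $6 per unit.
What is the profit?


Total Revenue = P * Q = 11 * 19 = $209
Total Cost = FC + VC*Q = 55 + 6*19 = $169
Profit = TR - TC = 209 - 169 = $40

$40


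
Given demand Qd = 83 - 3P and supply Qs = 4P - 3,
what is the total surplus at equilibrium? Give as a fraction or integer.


Find equilibrium: 83 - 3P = 4P - 3
83 + 3 = 7P
P* = 86/7 = 86/7
Q* = 4*86/7 - 3 = 323/7
Inverse demand: P = 83/3 - Q/3, so P_max = 83/3
Inverse supply: P = 3/4 + Q/4, so P_min = 3/4
CS = (1/2) * 323/7 * (83/3 - 86/7) = 104329/294
PS = (1/2) * 323/7 * (86/7 - 3/4) = 104329/392
TS = CS + PS = 104329/294 + 104329/392 = 104329/168

104329/168


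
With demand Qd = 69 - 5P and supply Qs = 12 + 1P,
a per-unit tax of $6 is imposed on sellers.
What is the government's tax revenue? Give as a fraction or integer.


With tax on sellers, new supply: Qs' = 12 + 1(P - 6)
= 6 + 1P
New equilibrium quantity:
Q_new = 33/2
Tax revenue = tax * Q_new = 6 * 33/2 = 99

99


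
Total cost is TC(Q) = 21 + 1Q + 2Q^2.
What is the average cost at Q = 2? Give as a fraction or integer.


TC(2) = 21 + 1*2 + 2*2^2
TC(2) = 21 + 2 + 8 = 31
AC = TC/Q = 31/2 = 31/2

31/2


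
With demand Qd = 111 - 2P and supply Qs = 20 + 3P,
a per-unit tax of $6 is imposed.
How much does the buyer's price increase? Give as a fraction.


With a per-unit tax, the buyer's price increase depends on relative slopes.
Supply slope: d = 3, Demand slope: b = 2
Buyer's price increase = d * tax / (b + d)
= 3 * 6 / (2 + 3)
= 18 / 5 = 18/5

18/5


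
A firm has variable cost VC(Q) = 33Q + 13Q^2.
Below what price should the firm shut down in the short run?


AVC(Q) = VC(Q)/Q = 33 + 13Q
AVC is increasing in Q, so minimum AVC is at Q -> 0+.
Min AVC = 33
The firm should shut down if P < 33.

33


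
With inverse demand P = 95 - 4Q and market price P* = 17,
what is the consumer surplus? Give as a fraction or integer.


Maximum willingness to pay (at Q=0): P_max = 95
Quantity demanded at P* = 17:
Q* = (95 - 17)/4 = 39/2
CS = (1/2) * Q* * (P_max - P*)
CS = (1/2) * 39/2 * (95 - 17)
CS = (1/2) * 39/2 * 78 = 1521/2

1521/2


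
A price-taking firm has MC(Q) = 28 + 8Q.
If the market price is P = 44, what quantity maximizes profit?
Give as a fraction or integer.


In perfect competition, profit is maximized where P = MC.
44 = 28 + 8Q
16 = 8Q
Q* = 16/8 = 2

2


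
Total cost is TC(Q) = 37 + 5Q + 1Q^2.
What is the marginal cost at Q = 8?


MC = dTC/dQ = 5 + 2*1*Q
At Q = 8:
MC = 5 + 2*8
MC = 5 + 16 = 21

21


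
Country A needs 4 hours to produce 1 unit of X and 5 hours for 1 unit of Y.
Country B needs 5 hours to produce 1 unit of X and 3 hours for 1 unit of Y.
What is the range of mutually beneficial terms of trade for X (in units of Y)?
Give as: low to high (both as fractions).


Opportunity cost of X for Country A = hours_X / hours_Y = 4/5 = 4/5 units of Y
Opportunity cost of X for Country B = hours_X / hours_Y = 5/3 = 5/3 units of Y
Terms of trade must be between the two opportunity costs.
Range: 4/5 to 5/3

4/5 to 5/3


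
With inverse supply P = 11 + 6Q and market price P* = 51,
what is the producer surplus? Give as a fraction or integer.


Minimum supply price (at Q=0): P_min = 11
Quantity supplied at P* = 51:
Q* = (51 - 11)/6 = 20/3
PS = (1/2) * Q* * (P* - P_min)
PS = (1/2) * 20/3 * (51 - 11)
PS = (1/2) * 20/3 * 40 = 400/3

400/3


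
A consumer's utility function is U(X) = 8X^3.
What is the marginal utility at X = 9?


MU = dU/dX = 8*3*X^(3-1)
MU = 24*X^2
At X = 9:
MU = 24 * 9^2
MU = 24 * 81 = 1944

1944


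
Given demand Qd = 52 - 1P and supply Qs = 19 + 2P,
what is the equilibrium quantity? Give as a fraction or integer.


First find equilibrium price:
52 - 1P = 19 + 2P
P* = 33/3 = 11
Then substitute into demand:
Q* = 52 - 1 * 11 = 41

41


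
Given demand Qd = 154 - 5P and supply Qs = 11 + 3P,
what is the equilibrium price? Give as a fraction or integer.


At equilibrium, Qd = Qs.
154 - 5P = 11 + 3P
154 - 11 = 5P + 3P
143 = 8P
P* = 143/8 = 143/8

143/8


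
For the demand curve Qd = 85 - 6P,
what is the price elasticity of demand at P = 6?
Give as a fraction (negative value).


dQ/dP = -6
At P = 6: Q = 85 - 6*6 = 49
E = (dQ/dP)(P/Q) = (-6)(6/49) = -36/49

-36/49


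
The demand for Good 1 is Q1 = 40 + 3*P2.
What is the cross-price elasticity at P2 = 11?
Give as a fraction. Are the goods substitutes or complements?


dQ1/dP2 = 3
At P2 = 11: Q1 = 40 + 3*11 = 73
Exy = (dQ1/dP2)(P2/Q1) = 3 * 11 / 73 = 33/73
Since Exy > 0, the goods are substitutes.

33/73 (substitutes)


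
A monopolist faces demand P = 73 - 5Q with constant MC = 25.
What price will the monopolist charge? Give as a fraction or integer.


MR = 73 - 10Q
Set MR = MC: 73 - 10Q = 25
Q* = 24/5
Substitute into demand:
P* = 73 - 5*24/5 = 49

49


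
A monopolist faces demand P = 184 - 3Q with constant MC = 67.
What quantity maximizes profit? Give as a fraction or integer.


TR = P*Q = (184 - 3Q)Q = 184Q - 3Q^2
MR = dTR/dQ = 184 - 6Q
Set MR = MC:
184 - 6Q = 67
117 = 6Q
Q* = 117/6 = 39/2

39/2


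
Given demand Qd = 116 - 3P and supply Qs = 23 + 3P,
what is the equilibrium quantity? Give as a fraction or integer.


First find equilibrium price:
116 - 3P = 23 + 3P
P* = 93/6 = 31/2
Then substitute into demand:
Q* = 116 - 3 * 31/2 = 139/2

139/2


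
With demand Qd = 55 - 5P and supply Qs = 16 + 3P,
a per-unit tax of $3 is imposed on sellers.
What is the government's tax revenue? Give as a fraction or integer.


With tax on sellers, new supply: Qs' = 16 + 3(P - 3)
= 7 + 3P
New equilibrium quantity:
Q_new = 25
Tax revenue = tax * Q_new = 3 * 25 = 75

75


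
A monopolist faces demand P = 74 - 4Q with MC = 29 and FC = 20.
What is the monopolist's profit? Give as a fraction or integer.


MR = MC: 74 - 8Q = 29
Q* = 45/8
P* = 74 - 4*45/8 = 103/2
Profit = (P* - MC)*Q* - FC
= (103/2 - 29)*45/8 - 20
= 45/2*45/8 - 20
= 2025/16 - 20 = 1705/16

1705/16


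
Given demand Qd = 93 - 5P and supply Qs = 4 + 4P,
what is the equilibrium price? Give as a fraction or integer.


At equilibrium, Qd = Qs.
93 - 5P = 4 + 4P
93 - 4 = 5P + 4P
89 = 9P
P* = 89/9 = 89/9

89/9


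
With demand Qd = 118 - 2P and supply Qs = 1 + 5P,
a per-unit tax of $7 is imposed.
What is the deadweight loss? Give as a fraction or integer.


Pre-tax equilibrium quantity: Q* = 592/7
Post-tax equilibrium quantity: Q_tax = 522/7
Reduction in quantity: Q* - Q_tax = 10
DWL = (1/2) * tax * (Q* - Q_tax)
DWL = (1/2) * 7 * 10 = 35

35


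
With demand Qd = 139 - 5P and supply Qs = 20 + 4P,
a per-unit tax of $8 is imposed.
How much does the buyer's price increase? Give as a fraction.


With a per-unit tax, the buyer's price increase depends on relative slopes.
Supply slope: d = 4, Demand slope: b = 5
Buyer's price increase = d * tax / (b + d)
= 4 * 8 / (5 + 4)
= 32 / 9 = 32/9

32/9


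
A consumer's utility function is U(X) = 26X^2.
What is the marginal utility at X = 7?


MU = dU/dX = 26*2*X^(2-1)
MU = 52*X^1
At X = 7:
MU = 52 * 7^1
MU = 52 * 7 = 364

364


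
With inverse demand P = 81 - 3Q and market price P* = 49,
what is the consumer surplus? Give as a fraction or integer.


Maximum willingness to pay (at Q=0): P_max = 81
Quantity demanded at P* = 49:
Q* = (81 - 49)/3 = 32/3
CS = (1/2) * Q* * (P_max - P*)
CS = (1/2) * 32/3 * (81 - 49)
CS = (1/2) * 32/3 * 32 = 512/3

512/3


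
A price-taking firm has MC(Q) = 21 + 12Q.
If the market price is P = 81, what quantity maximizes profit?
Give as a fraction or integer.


In perfect competition, profit is maximized where P = MC.
81 = 21 + 12Q
60 = 12Q
Q* = 60/12 = 5

5


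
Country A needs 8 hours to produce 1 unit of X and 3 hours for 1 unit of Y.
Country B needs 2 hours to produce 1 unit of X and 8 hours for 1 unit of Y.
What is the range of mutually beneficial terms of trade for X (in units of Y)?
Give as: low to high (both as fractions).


Opportunity cost of X for Country A = hours_X / hours_Y = 8/3 = 8/3 units of Y
Opportunity cost of X for Country B = hours_X / hours_Y = 2/8 = 1/4 units of Y
Terms of trade must be between the two opportunity costs.
Range: 1/4 to 8/3

1/4 to 8/3


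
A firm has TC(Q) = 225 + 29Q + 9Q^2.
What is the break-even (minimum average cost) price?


AC(Q) = 225/Q + 29 + 9Q
To minimize: dAC/dQ = -225/Q^2 + 9 = 0
Q^2 = 225/9 = 25
Q* = 5
Min AC = 225/5 + 29 + 9*5
Min AC = 45 + 29 + 45 = 119

119


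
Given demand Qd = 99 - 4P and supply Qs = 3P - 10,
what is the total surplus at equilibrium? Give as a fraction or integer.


Find equilibrium: 99 - 4P = 3P - 10
99 + 10 = 7P
P* = 109/7 = 109/7
Q* = 3*109/7 - 10 = 257/7
Inverse demand: P = 99/4 - Q/4, so P_max = 99/4
Inverse supply: P = 10/3 + Q/3, so P_min = 10/3
CS = (1/2) * 257/7 * (99/4 - 109/7) = 66049/392
PS = (1/2) * 257/7 * (109/7 - 10/3) = 66049/294
TS = CS + PS = 66049/392 + 66049/294 = 66049/168

66049/168


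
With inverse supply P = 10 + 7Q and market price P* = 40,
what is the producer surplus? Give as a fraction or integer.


Minimum supply price (at Q=0): P_min = 10
Quantity supplied at P* = 40:
Q* = (40 - 10)/7 = 30/7
PS = (1/2) * Q* * (P* - P_min)
PS = (1/2) * 30/7 * (40 - 10)
PS = (1/2) * 30/7 * 30 = 450/7

450/7


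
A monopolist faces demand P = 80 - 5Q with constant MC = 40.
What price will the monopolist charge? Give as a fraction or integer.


MR = 80 - 10Q
Set MR = MC: 80 - 10Q = 40
Q* = 4
Substitute into demand:
P* = 80 - 5*4 = 60

60


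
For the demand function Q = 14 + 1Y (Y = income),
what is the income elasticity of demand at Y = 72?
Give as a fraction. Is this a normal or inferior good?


dQ/dY = 1
At Y = 72: Q = 14 + 1*72 = 86
Ey = (dQ/dY)(Y/Q) = 1 * 72 / 86 = 36/43
Since Ey > 0, this is a normal good.

36/43 (normal good)


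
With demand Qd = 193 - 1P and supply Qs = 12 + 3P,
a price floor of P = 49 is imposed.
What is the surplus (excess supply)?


At P = 49:
Qd = 193 - 1*49 = 144
Qs = 12 + 3*49 = 159
Surplus = Qs - Qd = 159 - 144 = 15

15


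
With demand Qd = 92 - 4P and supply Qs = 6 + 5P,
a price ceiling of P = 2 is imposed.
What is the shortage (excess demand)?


At P = 2:
Qd = 92 - 4*2 = 84
Qs = 6 + 5*2 = 16
Shortage = Qd - Qs = 84 - 16 = 68

68


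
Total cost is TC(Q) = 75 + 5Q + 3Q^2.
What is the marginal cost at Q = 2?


MC = dTC/dQ = 5 + 2*3*Q
At Q = 2:
MC = 5 + 6*2
MC = 5 + 12 = 17

17


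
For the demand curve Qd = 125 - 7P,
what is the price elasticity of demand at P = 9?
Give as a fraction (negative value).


dQ/dP = -7
At P = 9: Q = 125 - 7*9 = 62
E = (dQ/dP)(P/Q) = (-7)(9/62) = -63/62

-63/62


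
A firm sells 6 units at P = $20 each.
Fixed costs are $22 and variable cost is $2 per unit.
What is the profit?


Total Revenue = P * Q = 20 * 6 = $120
Total Cost = FC + VC*Q = 22 + 2*6 = $34
Profit = TR - TC = 120 - 34 = $86

$86


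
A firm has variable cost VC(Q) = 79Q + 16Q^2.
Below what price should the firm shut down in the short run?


AVC(Q) = VC(Q)/Q = 79 + 16Q
AVC is increasing in Q, so minimum AVC is at Q -> 0+.
Min AVC = 79
The firm should shut down if P < 79.

79


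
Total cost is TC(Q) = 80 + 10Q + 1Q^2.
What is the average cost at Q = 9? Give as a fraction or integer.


TC(9) = 80 + 10*9 + 1*9^2
TC(9) = 80 + 90 + 81 = 251
AC = TC/Q = 251/9 = 251/9

251/9


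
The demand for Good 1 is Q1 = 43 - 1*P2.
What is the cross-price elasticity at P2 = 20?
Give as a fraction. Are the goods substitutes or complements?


dQ1/dP2 = -1
At P2 = 20: Q1 = 43 - 1*20 = 23
Exy = (dQ1/dP2)(P2/Q1) = -1 * 20 / 23 = -20/23
Since Exy < 0, the goods are complements.

-20/23 (complements)


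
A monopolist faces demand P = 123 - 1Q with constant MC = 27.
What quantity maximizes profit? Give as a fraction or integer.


TR = P*Q = (123 - 1Q)Q = 123Q - 1Q^2
MR = dTR/dQ = 123 - 2Q
Set MR = MC:
123 - 2Q = 27
96 = 2Q
Q* = 96/2 = 48

48


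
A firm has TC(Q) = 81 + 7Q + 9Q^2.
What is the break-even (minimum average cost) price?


AC(Q) = 81/Q + 7 + 9Q
To minimize: dAC/dQ = -81/Q^2 + 9 = 0
Q^2 = 81/9 = 9
Q* = 3
Min AC = 81/3 + 7 + 9*3
Min AC = 27 + 7 + 27 = 61

61


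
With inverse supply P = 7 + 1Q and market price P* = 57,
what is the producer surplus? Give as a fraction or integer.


Minimum supply price (at Q=0): P_min = 7
Quantity supplied at P* = 57:
Q* = (57 - 7)/1 = 50
PS = (1/2) * Q* * (P* - P_min)
PS = (1/2) * 50 * (57 - 7)
PS = (1/2) * 50 * 50 = 1250

1250


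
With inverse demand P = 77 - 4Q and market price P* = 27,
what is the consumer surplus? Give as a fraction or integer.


Maximum willingness to pay (at Q=0): P_max = 77
Quantity demanded at P* = 27:
Q* = (77 - 27)/4 = 25/2
CS = (1/2) * Q* * (P_max - P*)
CS = (1/2) * 25/2 * (77 - 27)
CS = (1/2) * 25/2 * 50 = 625/2

625/2


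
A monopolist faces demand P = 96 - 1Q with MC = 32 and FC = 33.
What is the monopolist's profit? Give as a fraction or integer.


MR = MC: 96 - 2Q = 32
Q* = 32
P* = 96 - 1*32 = 64
Profit = (P* - MC)*Q* - FC
= (64 - 32)*32 - 33
= 32*32 - 33
= 1024 - 33 = 991

991


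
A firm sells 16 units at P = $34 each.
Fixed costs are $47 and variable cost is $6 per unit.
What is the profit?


Total Revenue = P * Q = 34 * 16 = $544
Total Cost = FC + VC*Q = 47 + 6*16 = $143
Profit = TR - TC = 544 - 143 = $401

$401


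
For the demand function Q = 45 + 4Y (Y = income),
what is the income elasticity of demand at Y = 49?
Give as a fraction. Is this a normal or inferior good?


dQ/dY = 4
At Y = 49: Q = 45 + 4*49 = 241
Ey = (dQ/dY)(Y/Q) = 4 * 49 / 241 = 196/241
Since Ey > 0, this is a normal good.

196/241 (normal good)


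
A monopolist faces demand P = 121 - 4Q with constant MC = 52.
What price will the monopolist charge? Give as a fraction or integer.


MR = 121 - 8Q
Set MR = MC: 121 - 8Q = 52
Q* = 69/8
Substitute into demand:
P* = 121 - 4*69/8 = 173/2

173/2


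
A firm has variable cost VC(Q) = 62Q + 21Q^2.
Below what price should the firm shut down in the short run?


AVC(Q) = VC(Q)/Q = 62 + 21Q
AVC is increasing in Q, so minimum AVC is at Q -> 0+.
Min AVC = 62
The firm should shut down if P < 62.

62


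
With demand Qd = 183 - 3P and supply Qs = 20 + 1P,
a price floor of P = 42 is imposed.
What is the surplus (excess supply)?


At P = 42:
Qd = 183 - 3*42 = 57
Qs = 20 + 1*42 = 62
Surplus = Qs - Qd = 62 - 57 = 5

5


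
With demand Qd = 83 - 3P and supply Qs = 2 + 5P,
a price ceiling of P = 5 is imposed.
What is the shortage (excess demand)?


At P = 5:
Qd = 83 - 3*5 = 68
Qs = 2 + 5*5 = 27
Shortage = Qd - Qs = 68 - 27 = 41

41


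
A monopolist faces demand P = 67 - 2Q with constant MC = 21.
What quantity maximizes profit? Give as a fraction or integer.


TR = P*Q = (67 - 2Q)Q = 67Q - 2Q^2
MR = dTR/dQ = 67 - 4Q
Set MR = MC:
67 - 4Q = 21
46 = 4Q
Q* = 46/4 = 23/2

23/2


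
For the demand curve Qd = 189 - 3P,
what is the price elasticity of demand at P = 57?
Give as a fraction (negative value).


dQ/dP = -3
At P = 57: Q = 189 - 3*57 = 18
E = (dQ/dP)(P/Q) = (-3)(57/18) = -19/2

-19/2


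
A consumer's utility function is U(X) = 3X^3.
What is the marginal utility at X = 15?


MU = dU/dX = 3*3*X^(3-1)
MU = 9*X^2
At X = 15:
MU = 9 * 15^2
MU = 9 * 225 = 2025

2025


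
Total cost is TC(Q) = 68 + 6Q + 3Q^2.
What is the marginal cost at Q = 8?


MC = dTC/dQ = 6 + 2*3*Q
At Q = 8:
MC = 6 + 6*8
MC = 6 + 48 = 54

54


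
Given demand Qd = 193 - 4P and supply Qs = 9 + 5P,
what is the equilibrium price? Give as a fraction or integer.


At equilibrium, Qd = Qs.
193 - 4P = 9 + 5P
193 - 9 = 4P + 5P
184 = 9P
P* = 184/9 = 184/9

184/9


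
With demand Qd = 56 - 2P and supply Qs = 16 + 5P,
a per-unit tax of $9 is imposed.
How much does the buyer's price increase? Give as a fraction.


With a per-unit tax, the buyer's price increase depends on relative slopes.
Supply slope: d = 5, Demand slope: b = 2
Buyer's price increase = d * tax / (b + d)
= 5 * 9 / (2 + 5)
= 45 / 7 = 45/7

45/7


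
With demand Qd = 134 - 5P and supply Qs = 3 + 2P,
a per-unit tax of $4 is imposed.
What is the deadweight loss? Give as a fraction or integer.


Pre-tax equilibrium quantity: Q* = 283/7
Post-tax equilibrium quantity: Q_tax = 243/7
Reduction in quantity: Q* - Q_tax = 40/7
DWL = (1/2) * tax * (Q* - Q_tax)
DWL = (1/2) * 4 * 40/7 = 80/7

80/7


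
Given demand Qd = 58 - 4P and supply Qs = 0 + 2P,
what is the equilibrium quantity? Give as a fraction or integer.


First find equilibrium price:
58 - 4P = 0 + 2P
P* = 58/6 = 29/3
Then substitute into demand:
Q* = 58 - 4 * 29/3 = 58/3

58/3


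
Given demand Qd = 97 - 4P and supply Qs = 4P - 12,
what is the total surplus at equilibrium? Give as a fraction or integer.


Find equilibrium: 97 - 4P = 4P - 12
97 + 12 = 8P
P* = 109/8 = 109/8
Q* = 4*109/8 - 12 = 85/2
Inverse demand: P = 97/4 - Q/4, so P_max = 97/4
Inverse supply: P = 3 + Q/4, so P_min = 3
CS = (1/2) * 85/2 * (97/4 - 109/8) = 7225/32
PS = (1/2) * 85/2 * (109/8 - 3) = 7225/32
TS = CS + PS = 7225/32 + 7225/32 = 7225/16

7225/16


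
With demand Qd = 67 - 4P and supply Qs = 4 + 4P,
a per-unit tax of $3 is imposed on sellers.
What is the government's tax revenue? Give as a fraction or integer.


With tax on sellers, new supply: Qs' = 4 + 4(P - 3)
= 4P - 8
New equilibrium quantity:
Q_new = 59/2
Tax revenue = tax * Q_new = 3 * 59/2 = 177/2

177/2


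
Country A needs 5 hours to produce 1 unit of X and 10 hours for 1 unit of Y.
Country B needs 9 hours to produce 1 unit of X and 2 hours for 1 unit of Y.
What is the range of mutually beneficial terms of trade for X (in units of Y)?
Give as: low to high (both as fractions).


Opportunity cost of X for Country A = hours_X / hours_Y = 5/10 = 1/2 units of Y
Opportunity cost of X for Country B = hours_X / hours_Y = 9/2 = 9/2 units of Y
Terms of trade must be between the two opportunity costs.
Range: 1/2 to 9/2

1/2 to 9/2


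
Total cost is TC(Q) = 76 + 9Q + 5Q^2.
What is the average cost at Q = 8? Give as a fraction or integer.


TC(8) = 76 + 9*8 + 5*8^2
TC(8) = 76 + 72 + 320 = 468
AC = TC/Q = 468/8 = 117/2

117/2


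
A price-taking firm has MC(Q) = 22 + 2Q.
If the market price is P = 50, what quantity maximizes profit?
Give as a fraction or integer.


In perfect competition, profit is maximized where P = MC.
50 = 22 + 2Q
28 = 2Q
Q* = 28/2 = 14

14


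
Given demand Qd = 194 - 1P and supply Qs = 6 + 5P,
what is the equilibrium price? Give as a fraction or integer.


At equilibrium, Qd = Qs.
194 - 1P = 6 + 5P
194 - 6 = 1P + 5P
188 = 6P
P* = 188/6 = 94/3

94/3


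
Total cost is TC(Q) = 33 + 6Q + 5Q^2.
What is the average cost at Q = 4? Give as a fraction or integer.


TC(4) = 33 + 6*4 + 5*4^2
TC(4) = 33 + 24 + 80 = 137
AC = TC/Q = 137/4 = 137/4

137/4


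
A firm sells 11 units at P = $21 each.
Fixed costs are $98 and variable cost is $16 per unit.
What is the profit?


Total Revenue = P * Q = 21 * 11 = $231
Total Cost = FC + VC*Q = 98 + 16*11 = $274
Profit = TR - TC = 231 - 274 = $-43

$-43


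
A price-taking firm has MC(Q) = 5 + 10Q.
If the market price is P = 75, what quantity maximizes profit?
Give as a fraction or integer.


In perfect competition, profit is maximized where P = MC.
75 = 5 + 10Q
70 = 10Q
Q* = 70/10 = 7

7


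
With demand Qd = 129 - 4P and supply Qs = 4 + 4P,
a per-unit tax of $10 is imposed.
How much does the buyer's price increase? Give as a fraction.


With a per-unit tax, the buyer's price increase depends on relative slopes.
Supply slope: d = 4, Demand slope: b = 4
Buyer's price increase = d * tax / (b + d)
= 4 * 10 / (4 + 4)
= 40 / 8 = 5

5


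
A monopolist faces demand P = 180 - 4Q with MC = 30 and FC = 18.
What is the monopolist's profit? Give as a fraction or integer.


MR = MC: 180 - 8Q = 30
Q* = 75/4
P* = 180 - 4*75/4 = 105
Profit = (P* - MC)*Q* - FC
= (105 - 30)*75/4 - 18
= 75*75/4 - 18
= 5625/4 - 18 = 5553/4

5553/4


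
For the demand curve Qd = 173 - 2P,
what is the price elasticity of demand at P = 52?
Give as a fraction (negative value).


dQ/dP = -2
At P = 52: Q = 173 - 2*52 = 69
E = (dQ/dP)(P/Q) = (-2)(52/69) = -104/69

-104/69


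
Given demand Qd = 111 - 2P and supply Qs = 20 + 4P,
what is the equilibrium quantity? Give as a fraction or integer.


First find equilibrium price:
111 - 2P = 20 + 4P
P* = 91/6 = 91/6
Then substitute into demand:
Q* = 111 - 2 * 91/6 = 242/3

242/3


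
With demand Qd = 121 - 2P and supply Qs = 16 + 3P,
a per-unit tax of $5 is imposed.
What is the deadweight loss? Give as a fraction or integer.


Pre-tax equilibrium quantity: Q* = 79
Post-tax equilibrium quantity: Q_tax = 73
Reduction in quantity: Q* - Q_tax = 6
DWL = (1/2) * tax * (Q* - Q_tax)
DWL = (1/2) * 5 * 6 = 15

15
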